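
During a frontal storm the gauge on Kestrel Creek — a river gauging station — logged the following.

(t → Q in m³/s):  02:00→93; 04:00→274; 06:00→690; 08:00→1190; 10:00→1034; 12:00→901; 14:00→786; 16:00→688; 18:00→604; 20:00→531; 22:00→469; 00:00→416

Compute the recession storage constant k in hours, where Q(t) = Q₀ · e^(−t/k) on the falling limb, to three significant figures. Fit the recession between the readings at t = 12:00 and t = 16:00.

k ≈ 14.8 h

On the falling limb, Q drops from 901 to 688 m³/s between t = 12:00 and t = 16:00 (Δt = 4 h).
k = −Δt / ln(Q₂/Q₁) = −4 / ln(688/901) = 14.8 h.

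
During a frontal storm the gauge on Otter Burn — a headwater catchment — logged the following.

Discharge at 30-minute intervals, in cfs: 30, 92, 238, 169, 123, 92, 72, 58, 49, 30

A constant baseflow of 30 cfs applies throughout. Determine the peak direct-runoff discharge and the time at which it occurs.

Q_p = 208.0 cfs at t = 1 h

Subtracting baseflow gives direct-runoff ordinates: 0.0, 62.0, 208.0, 139.0, 93.0, 62.0, 42.0, 28.0, 19.0, 0.0 cfs.
The maximum is 208.0 cfs, occurring at the reading for t = 1 h.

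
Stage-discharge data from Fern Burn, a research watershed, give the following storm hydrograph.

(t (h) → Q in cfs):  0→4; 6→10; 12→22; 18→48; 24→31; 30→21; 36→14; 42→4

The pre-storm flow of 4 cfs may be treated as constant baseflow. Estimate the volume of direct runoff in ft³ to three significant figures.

V ≈ 2.64 × 10^6 ft³

Direct-runoff ordinates (Q − Q_b): 0.0, 6.0, 18.0, 44.0, 27.0, 17.0, 10.0, 0.0 cfs.
ΣQ_DR = 122.0 cfs.
With Δt = 6 h = 21600 s, V = ΣQ_DR · Δt = 122.0 × 21600 = 2.64 × 10^6 ft³.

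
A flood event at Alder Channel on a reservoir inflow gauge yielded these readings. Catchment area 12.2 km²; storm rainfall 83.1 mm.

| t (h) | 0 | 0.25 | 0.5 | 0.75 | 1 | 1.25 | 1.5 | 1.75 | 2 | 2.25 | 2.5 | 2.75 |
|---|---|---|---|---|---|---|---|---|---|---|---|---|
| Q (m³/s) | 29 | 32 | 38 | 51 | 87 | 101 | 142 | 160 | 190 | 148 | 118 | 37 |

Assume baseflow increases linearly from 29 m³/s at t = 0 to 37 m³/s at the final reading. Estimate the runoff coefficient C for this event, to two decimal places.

ΣQ_DR = 737.0 m³/s; V = ΣQ_DR·Δt = 6.633 × 10^5 m³.
Runoff depth d = V / A = 54.37 mm.
C = d / P = 54.37 / 83.1 = 0.65.

C ≈ 0.65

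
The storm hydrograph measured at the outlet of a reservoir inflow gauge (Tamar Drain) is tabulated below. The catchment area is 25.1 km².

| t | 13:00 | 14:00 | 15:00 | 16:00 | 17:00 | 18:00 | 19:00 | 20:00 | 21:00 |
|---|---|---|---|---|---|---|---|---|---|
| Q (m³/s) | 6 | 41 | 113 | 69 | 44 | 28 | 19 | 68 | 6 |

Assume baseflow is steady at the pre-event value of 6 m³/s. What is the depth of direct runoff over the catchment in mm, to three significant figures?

d ≈ 48.8 mm

Direct runoff: 0.0, 35.0, 107.0, 63.0, 38.0, 22.0, 13.0, 62.0, 0.0 m³/s; ΣQ_DR = 340.0 m³/s.
V = ΣQ_DR · Δt = 340.0 × 3600 s = 1.224 × 10^6 m³.
Over A = 25.1 km², depth = V / A = 48.8 mm.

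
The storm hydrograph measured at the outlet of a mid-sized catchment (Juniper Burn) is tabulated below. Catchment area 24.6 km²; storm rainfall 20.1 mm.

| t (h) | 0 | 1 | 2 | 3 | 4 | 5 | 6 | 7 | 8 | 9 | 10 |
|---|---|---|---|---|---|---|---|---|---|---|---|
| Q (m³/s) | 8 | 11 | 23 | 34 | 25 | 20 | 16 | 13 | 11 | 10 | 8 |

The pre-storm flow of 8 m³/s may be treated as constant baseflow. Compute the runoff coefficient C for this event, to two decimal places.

C ≈ 0.66

ΣQ_DR = 91.00 m³/s; V = ΣQ_DR·Δt = 3.276 × 10^5 m³.
Runoff depth d = V / A = 13.32 mm.
C = d / P = 13.32 / 20.1 = 0.66.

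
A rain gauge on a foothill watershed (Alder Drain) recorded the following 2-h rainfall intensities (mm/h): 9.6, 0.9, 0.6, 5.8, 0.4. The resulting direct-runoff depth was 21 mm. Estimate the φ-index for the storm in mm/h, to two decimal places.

φ ≈ 2.45 mm/h

Only the 2 blocks with intensity above φ contribute runoff: 9.6, 5.8 mm/h.
Σ(I−φ)·Δt = d  ⇒  (9.6+5.8 − 2φ)·2 = 21
φ = (15.40 − 21/2) / 2 = 2.45 mm/h.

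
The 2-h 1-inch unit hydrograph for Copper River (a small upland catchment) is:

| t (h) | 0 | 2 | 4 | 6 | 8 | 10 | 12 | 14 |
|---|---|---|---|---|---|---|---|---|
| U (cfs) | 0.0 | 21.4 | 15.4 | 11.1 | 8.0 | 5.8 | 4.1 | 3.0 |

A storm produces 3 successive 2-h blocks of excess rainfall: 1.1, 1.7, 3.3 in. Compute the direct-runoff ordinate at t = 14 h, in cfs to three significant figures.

Q ≈ 29.4 cfs

By discrete convolution, Q_j = Σ (P_i / 1 in) · U_{j−i}.
At t = 14 h (j=7): Q = (1.1/1)·3.0 + (1.7/1)·4.1 + (3.3/1)·5.8 = 29.4 cfs.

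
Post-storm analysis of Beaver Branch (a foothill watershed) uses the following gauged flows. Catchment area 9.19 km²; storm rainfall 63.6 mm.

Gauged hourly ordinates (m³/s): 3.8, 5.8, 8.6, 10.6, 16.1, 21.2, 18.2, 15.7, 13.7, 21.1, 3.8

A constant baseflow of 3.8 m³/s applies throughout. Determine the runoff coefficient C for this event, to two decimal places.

ΣQ_DR = 96.80 m³/s; V = ΣQ_DR·Δt = 3.485 × 10^5 m³.
Runoff depth d = V / A = 37.92 mm.
C = d / P = 37.92 / 63.6 = 0.60.

C ≈ 0.60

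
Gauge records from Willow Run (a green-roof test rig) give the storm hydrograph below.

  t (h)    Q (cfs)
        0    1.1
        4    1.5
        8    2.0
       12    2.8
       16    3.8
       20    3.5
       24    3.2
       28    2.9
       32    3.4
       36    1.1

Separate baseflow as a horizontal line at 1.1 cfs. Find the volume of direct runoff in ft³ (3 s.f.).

V ≈ 2.06 × 10^5 ft³

Direct-runoff ordinates (Q − Q_b): 0.0, 0.4, 0.9, 1.7, 2.7, 2.4, 2.1, 1.8, 2.3, 0.0 cfs.
ΣQ_DR = 14.30 cfs.
With Δt = 4 h = 14400 s, V = ΣQ_DR · Δt = 14.30 × 14400 = 2.06 × 10^5 ft³.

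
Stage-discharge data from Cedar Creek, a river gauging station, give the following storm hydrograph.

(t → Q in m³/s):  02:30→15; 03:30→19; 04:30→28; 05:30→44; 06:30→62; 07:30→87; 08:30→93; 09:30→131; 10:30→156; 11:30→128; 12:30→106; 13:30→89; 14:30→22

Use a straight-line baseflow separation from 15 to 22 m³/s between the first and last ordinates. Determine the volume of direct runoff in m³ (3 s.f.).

Direct-runoff ordinates (Q − Q_b): 0.00, 3.42, 11.83, 27.25, 44.67, 69.08, 74.50, 111.92, 136.33, 107.75, 85.17, 67.58, 0.00 m³/s.
ΣQ_DR = 739.5 m³/s.
With Δt = 1 h = 3600 s, V = ΣQ_DR · Δt = 739.5 × 3600 = 2.66 × 10^6 m³.

V ≈ 2.66 × 10^6 m³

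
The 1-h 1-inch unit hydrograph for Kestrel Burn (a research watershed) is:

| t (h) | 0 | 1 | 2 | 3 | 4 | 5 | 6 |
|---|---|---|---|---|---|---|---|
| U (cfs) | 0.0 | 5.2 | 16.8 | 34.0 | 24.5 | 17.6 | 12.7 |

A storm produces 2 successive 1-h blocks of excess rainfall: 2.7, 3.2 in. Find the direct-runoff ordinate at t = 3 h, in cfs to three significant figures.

Q ≈ 146 cfs

By discrete convolution, Q_j = Σ (P_i / 1 in) · U_{j−i}.
At t = 3 h (j=3): Q = (2.7/1)·34.0 + (3.2/1)·16.8 = 146 cfs.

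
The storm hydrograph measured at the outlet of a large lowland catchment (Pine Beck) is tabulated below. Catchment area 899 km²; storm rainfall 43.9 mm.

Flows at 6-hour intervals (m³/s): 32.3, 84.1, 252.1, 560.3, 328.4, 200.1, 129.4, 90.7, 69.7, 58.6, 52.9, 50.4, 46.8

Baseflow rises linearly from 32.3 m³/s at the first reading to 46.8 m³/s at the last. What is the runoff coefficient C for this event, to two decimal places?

C ≈ 0.79

ΣQ_DR = 1442 m³/s; V = ΣQ_DR·Δt = 3.114 × 10^7 m³.
Runoff depth d = V / A = 34.64 mm.
C = d / P = 34.64 / 43.9 = 0.79.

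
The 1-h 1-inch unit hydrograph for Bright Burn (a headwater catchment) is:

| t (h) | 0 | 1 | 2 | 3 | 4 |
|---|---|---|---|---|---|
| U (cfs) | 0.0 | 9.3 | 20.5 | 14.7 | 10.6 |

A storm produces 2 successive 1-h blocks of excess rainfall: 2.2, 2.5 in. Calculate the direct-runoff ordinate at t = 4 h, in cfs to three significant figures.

Q ≈ 60.1 cfs

By discrete convolution, Q_j = Σ (P_i / 1 in) · U_{j−i}.
At t = 4 h (j=4): Q = (2.2/1)·10.6 + (2.5/1)·14.7 = 60.1 cfs.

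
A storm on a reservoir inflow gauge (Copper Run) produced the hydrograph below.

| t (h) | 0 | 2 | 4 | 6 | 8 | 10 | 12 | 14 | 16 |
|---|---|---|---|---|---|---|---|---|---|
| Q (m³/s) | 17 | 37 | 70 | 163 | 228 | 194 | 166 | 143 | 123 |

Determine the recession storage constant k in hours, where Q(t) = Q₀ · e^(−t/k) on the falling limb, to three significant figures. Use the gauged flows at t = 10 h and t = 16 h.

k ≈ 13.2 h

On the falling limb, Q drops from 194 to 123 m³/s between t = 10 h and t = 16 h (Δt = 6 h).
k = −Δt / ln(Q₂/Q₁) = −6 / ln(123/194) = 13.2 h.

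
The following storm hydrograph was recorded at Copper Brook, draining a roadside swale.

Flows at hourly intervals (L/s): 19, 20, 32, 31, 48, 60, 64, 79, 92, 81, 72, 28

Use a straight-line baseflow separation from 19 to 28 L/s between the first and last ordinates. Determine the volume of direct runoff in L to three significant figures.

Direct-runoff ordinates (Q − Q_b): 0.00, 0.18, 11.36, 9.55, 25.73, 36.91, 40.09, 54.27, 66.45, 54.64, 44.82, 0.00 L/s.
ΣQ_DR = 344.0 L/s.
With Δt = 1 h = 3600 s, V = ΣQ_DR · Δt = 344.0 × 3600 = 1.24 × 10^6 L.

V ≈ 1.24 × 10^6 L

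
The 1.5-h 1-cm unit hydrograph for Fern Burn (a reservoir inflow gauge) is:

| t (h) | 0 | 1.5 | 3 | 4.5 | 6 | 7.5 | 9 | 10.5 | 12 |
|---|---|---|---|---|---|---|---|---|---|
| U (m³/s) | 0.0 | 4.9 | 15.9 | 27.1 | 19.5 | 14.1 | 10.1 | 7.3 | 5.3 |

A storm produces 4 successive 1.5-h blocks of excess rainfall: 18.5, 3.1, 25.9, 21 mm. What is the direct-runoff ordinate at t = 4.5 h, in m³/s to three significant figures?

By discrete convolution, Q_j = Σ (P_i / 10 mm) · U_{j−i}.
At t = 4.5 h (j=3): Q = (18.5/10)·27.1 + (3.1/10)·15.9 + (25.9/10)·4.9 + (21/10)·0.0 = 67.8 m³/s.

Q ≈ 67.8 m³/s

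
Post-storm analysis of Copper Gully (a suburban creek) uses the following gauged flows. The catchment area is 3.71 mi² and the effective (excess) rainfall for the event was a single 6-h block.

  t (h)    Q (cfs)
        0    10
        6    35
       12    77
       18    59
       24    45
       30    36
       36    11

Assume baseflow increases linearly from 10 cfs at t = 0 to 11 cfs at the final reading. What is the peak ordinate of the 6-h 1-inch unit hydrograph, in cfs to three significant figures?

Direct runoff: 0.00, 24.83, 66.67, 48.50, 34.33, 25.17, 0.00 cfs; ΣQ_DR = 199.5 cfs, peak = 66.67 cfs.
Runoff depth d = ΣQ_DR·Δt / A = 199.5 × 21600 / (3.71 mi²) = 0.5000 in.
The 1-inch UH is the DRH scaled by (1 in)/d, so U_p = 66.67 × 1/0.5000 = 133 cfs.

U_p ≈ 133 cfs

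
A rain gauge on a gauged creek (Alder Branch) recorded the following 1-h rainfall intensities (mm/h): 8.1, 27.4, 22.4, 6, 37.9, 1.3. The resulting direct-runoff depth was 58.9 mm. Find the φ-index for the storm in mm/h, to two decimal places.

Only the 3 blocks with intensity above φ contribute runoff: 27.4, 22.4, 37.9 mm/h.
Σ(I−φ)·Δt = d  ⇒  (27.4+22.4+37.9 − 3φ)·1 = 58.9
φ = (87.70 − 58.9/1) / 3 = 9.60 mm/h.

φ ≈ 9.60 mm/h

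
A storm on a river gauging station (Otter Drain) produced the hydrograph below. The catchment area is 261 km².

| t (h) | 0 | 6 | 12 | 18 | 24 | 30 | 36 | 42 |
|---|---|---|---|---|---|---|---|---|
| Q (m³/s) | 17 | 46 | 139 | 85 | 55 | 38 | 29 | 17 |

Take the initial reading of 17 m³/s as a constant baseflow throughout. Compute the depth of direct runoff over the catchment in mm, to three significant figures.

Direct runoff: 0.0, 29.0, 122.0, 68.0, 38.0, 21.0, 12.0, 0.0 m³/s; ΣQ_DR = 290.0 m³/s.
V = ΣQ_DR · Δt = 290.0 × 21600 s = 6.264 × 10^6 m³.
Over A = 261 km², depth = V / A = 24.0 mm.

d ≈ 24.0 mm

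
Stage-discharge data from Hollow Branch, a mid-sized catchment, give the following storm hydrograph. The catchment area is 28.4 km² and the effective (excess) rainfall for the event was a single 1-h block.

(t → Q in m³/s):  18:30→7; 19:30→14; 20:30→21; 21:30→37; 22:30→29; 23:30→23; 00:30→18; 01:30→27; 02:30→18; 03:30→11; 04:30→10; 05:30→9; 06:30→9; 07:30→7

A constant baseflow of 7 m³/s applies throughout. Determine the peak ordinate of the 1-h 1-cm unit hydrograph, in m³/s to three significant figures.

Direct runoff: 0.0, 7.0, 14.0, 30.0, 22.0, 16.0, 11.0, 20.0, 11.0, 4.0, 3.0, 2.0, 2.0, 0.0 m³/s; ΣQ_DR = 142.0 m³/s, peak = 30.0 m³/s.
Runoff depth d = ΣQ_DR·Δt / A = 142.0 × 3600 / (28.4 km²) = 18.00 mm.
The 1-cm UH is the DRH scaled by (10 mm)/d, so U_p = 30.0 × 10/18.00 = 16.7 m³/s.

U_p ≈ 16.7 m³/s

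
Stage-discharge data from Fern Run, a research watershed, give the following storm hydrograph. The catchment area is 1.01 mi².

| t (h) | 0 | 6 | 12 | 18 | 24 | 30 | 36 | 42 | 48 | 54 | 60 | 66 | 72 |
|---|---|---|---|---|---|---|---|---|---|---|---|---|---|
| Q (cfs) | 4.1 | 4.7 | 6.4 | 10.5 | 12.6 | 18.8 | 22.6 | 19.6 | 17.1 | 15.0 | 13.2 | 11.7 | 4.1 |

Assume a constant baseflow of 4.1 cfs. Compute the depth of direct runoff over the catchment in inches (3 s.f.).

Direct runoff: 0.0, 0.6, 2.3, 6.4, 8.5, 14.7, 18.5, 15.5, 13.0, 10.9, 9.1, 7.6, 0.0 cfs; ΣQ_DR = 107.1 cfs.
V = ΣQ_DR · Δt = 107.1 × 21600 s = 2.313 × 10^6 ft³.
Over A = 1.01 mi², depth = V / A = 0.986 in.

d ≈ 0.986 in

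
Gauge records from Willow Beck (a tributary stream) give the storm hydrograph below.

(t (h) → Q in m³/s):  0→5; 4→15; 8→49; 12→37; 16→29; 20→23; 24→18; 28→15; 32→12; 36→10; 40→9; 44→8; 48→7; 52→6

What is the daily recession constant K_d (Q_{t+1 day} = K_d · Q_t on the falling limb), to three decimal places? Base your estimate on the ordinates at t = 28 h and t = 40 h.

Between t = 28 h and t = 40 h the flow falls from 15 to 9 m³/s over 3×4 h = 12 h.
Per-interval ratio K = (9/15)^(1/3) = 0.8434; K_d = K^(24/4) = 0.360.

K_d ≈ 0.360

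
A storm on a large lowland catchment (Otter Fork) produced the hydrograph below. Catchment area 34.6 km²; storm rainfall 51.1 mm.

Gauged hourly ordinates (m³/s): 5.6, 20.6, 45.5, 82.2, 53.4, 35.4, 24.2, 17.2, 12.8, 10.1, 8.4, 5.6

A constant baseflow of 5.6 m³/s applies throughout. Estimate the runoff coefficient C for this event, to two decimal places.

ΣQ_DR = 253.8 m³/s; V = ΣQ_DR·Δt = 9.137 × 10^5 m³.
Runoff depth d = V / A = 26.41 mm.
C = d / P = 26.41 / 51.1 = 0.52.

C ≈ 0.52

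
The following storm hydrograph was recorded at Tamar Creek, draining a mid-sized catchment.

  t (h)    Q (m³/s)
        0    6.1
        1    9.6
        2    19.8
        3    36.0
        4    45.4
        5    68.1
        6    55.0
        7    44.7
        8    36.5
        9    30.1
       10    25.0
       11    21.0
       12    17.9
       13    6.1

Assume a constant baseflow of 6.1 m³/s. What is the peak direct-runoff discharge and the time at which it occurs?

Subtracting baseflow gives direct-runoff ordinates: 0.0, 3.5, 13.7, 29.9, 39.3, 62.0, 48.9, 38.6, 30.4, 24.0, 18.9, 14.9, 11.8, 0.0 m³/s.
The maximum is 62.0 m³/s, occurring at the reading for t = 5 h.

Q_p = 62.0 m³/s at t = 5 h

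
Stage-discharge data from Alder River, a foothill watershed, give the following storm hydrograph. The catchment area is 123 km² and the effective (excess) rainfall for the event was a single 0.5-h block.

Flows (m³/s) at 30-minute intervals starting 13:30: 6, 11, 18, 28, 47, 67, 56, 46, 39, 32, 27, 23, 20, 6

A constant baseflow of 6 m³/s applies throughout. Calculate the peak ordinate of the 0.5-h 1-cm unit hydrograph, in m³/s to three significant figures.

Direct runoff: 0.0, 5.0, 12.0, 22.0, 41.0, 61.0, 50.0, 40.0, 33.0, 26.0, 21.0, 17.0, 14.0, 0.0 m³/s; ΣQ_DR = 342.0 m³/s, peak = 61.0 m³/s.
Runoff depth d = ΣQ_DR·Δt / A = 342.0 × 1800 / (123 km²) = 5.005 mm.
The 1-cm UH is the DRH scaled by (10 mm)/d, so U_p = 61.0 × 10/5.005 = 122 m³/s.

U_p ≈ 122 m³/s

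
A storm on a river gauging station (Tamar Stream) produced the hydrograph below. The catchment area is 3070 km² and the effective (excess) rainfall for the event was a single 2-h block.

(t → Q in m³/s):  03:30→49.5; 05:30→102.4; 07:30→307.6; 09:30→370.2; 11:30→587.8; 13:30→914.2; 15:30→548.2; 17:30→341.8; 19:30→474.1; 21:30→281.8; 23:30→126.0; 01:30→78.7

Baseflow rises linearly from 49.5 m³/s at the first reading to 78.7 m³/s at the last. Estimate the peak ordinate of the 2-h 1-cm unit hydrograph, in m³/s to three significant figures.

U_p ≈ 1060 m³/s

Direct runoff: 0.00, 50.25, 252.79, 312.74, 527.68, 851.43, 482.77, 273.72, 403.36, 208.41, 49.95, 0.00 m³/s; ΣQ_DR = 3413 m³/s, peak = 851.43 m³/s.
Runoff depth d = ΣQ_DR·Δt / A = 3413 × 7200 / (3070 km²) = 8.005 mm.
The 1-cm UH is the DRH scaled by (10 mm)/d, so U_p = 851.43 × 10/8.005 = 1060 m³/s.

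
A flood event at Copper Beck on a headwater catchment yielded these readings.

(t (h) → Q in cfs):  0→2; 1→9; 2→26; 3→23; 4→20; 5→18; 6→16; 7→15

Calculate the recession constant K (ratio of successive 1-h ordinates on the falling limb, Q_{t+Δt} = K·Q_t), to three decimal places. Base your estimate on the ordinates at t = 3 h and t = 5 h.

Using the recession-limb readings at t = 3 h and t = 5 h: Q falls from 23 to 18 cfs over 2 intervals.
K = (Q₂/Q₁)^(1/2) = (18/23)^(1/2) = 0.885.

K ≈ 0.885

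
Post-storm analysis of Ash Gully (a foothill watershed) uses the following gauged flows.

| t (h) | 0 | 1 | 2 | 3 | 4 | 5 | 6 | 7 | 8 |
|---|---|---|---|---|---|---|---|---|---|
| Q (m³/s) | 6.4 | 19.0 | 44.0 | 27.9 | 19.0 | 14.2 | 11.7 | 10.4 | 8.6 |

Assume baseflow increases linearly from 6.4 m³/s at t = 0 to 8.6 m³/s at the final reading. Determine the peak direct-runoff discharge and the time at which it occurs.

Q_p = 37.05 m³/s at t = 2 h

Subtracting baseflow gives direct-runoff ordinates: 0.00, 12.32, 37.05, 20.68, 11.50, 6.42, 3.65, 2.08, 0.00 m³/s.
The maximum is 37.05 m³/s, occurring at the reading for t = 2 h.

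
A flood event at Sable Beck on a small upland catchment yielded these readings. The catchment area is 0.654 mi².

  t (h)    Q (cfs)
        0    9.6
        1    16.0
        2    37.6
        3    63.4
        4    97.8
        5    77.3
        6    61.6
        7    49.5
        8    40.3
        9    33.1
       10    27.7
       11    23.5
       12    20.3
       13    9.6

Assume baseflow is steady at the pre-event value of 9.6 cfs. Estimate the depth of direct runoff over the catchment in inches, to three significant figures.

Direct runoff: 0.0, 6.4, 28.0, 53.8, 88.2, 67.7, 52.0, 39.9, 30.7, 23.5, 18.1, 13.9, 10.7, 0.0 cfs; ΣQ_DR = 432.9 cfs.
V = ΣQ_DR · Δt = 432.9 × 3600 s = 1.558 × 10^6 ft³.
Over A = 0.654 mi², depth = V / A = 1.03 in.

d ≈ 1.03 in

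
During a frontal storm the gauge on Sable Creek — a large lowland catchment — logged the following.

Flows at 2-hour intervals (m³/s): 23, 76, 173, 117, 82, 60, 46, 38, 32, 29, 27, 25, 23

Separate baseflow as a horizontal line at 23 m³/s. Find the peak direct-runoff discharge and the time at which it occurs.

Subtracting baseflow gives direct-runoff ordinates: 0.0, 53.0, 150.0, 94.0, 59.0, 37.0, 23.0, 15.0, 9.0, 6.0, 4.0, 2.0, 0.0 m³/s.
The maximum is 150.0 m³/s, occurring at the reading for t = 4 h.

Q_p = 150.0 m³/s at t = 4 h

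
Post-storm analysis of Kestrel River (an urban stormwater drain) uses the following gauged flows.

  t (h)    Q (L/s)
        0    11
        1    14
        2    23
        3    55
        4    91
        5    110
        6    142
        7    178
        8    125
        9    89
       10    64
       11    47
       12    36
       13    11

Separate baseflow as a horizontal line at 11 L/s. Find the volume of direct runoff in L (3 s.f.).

V ≈ 3.03 × 10^6 L

Direct-runoff ordinates (Q − Q_b): 0.0, 3.0, 12.0, 44.0, 80.0, 99.0, 131.0, 167.0, 114.0, 78.0, 53.0, 36.0, 25.0, 0.0 L/s.
ΣQ_DR = 842.0 L/s.
With Δt = 1 h = 3600 s, V = ΣQ_DR · Δt = 842.0 × 3600 = 3.03 × 10^6 L.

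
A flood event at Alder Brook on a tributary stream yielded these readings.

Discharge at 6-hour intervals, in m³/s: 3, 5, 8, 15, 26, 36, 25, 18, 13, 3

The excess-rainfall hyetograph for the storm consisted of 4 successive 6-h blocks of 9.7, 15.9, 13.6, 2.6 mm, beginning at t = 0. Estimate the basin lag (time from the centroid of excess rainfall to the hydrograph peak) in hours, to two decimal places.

Centroid of excess rainfall: t_c = Σ P_i·t̄_i / ΣP_i = 10.3062 h (block centres at 3, 9, 15, 21 h).
Hydrograph peak occurs at t = 30 h, so basin lag t_L = 30 − 10.3062 = 19.69 h.

t_L ≈ 19.69 h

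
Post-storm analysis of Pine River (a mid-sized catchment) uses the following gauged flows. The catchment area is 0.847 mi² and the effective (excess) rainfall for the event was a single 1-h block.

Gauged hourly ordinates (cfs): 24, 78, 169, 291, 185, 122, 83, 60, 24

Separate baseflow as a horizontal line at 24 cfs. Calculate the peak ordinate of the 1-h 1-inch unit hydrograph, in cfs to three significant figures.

Direct runoff: 0.0, 54.0, 145.0, 267.0, 161.0, 98.0, 59.0, 36.0, 0.0 cfs; ΣQ_DR = 820.0 cfs, peak = 267.0 cfs.
Runoff depth d = ΣQ_DR·Δt / A = 820.0 × 3600 / (0.847 mi²) = 1.500 in.
The 1-inch UH is the DRH scaled by (1 in)/d, so U_p = 267.0 × 1/1.500 = 178 cfs.

U_p ≈ 178 cfs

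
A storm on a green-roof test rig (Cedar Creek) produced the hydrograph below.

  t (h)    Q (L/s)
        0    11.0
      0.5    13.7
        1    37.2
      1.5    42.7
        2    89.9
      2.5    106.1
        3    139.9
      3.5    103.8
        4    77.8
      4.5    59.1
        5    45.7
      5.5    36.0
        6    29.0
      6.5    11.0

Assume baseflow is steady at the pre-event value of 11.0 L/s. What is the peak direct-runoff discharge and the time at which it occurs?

Subtracting baseflow gives direct-runoff ordinates: 0.0, 2.7, 26.2, 31.7, 78.9, 95.1, 128.9, 92.8, 66.8, 48.1, 34.7, 25.0, 18.0, 0.0 L/s.
The maximum is 128.9 L/s, occurring at the reading for t = 3 h.

Q_p = 128.9 L/s at t = 3 h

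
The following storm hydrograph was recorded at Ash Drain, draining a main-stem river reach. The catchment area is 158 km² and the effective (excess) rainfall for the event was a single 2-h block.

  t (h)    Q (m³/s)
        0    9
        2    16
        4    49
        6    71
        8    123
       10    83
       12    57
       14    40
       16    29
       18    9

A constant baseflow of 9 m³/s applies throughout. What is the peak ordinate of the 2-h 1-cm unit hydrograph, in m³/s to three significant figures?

Direct runoff: 0.0, 7.0, 40.0, 62.0, 114.0, 74.0, 48.0, 31.0, 20.0, 0.0 m³/s; ΣQ_DR = 396.0 m³/s, peak = 114.0 m³/s.
Runoff depth d = ΣQ_DR·Δt / A = 396.0 × 7200 / (158 km²) = 18.05 mm.
The 1-cm UH is the DRH scaled by (10 mm)/d, so U_p = 114.0 × 10/18.05 = 63.2 m³/s.

U_p ≈ 63.2 m³/s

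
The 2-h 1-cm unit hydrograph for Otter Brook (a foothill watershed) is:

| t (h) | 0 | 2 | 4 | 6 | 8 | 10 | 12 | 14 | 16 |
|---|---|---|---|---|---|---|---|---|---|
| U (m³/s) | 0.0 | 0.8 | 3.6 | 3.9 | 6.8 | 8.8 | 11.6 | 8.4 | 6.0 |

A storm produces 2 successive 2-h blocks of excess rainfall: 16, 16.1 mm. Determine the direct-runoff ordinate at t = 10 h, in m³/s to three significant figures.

By discrete convolution, Q_j = Σ (P_i / 10 mm) · U_{j−i}.
At t = 10 h (j=5): Q = (16/10)·8.8 + (16.1/10)·6.8 = 25.0 m³/s.

Q ≈ 25.0 m³/s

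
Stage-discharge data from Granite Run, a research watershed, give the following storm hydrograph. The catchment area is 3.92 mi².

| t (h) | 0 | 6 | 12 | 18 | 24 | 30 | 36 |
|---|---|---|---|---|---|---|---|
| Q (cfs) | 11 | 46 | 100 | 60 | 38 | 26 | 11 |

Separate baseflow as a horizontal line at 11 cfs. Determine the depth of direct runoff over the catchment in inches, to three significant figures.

d ≈ 0.510 in

Direct runoff: 0.0, 35.0, 89.0, 49.0, 27.0, 15.0, 0.0 cfs; ΣQ_DR = 215.0 cfs.
V = ΣQ_DR · Δt = 215.0 × 21600 s = 4.644 × 10^6 ft³.
Over A = 3.92 mi², depth = V / A = 0.510 in.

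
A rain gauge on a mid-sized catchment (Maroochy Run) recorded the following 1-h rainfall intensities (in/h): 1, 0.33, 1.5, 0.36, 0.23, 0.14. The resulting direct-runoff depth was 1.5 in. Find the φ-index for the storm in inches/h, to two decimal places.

φ ≈ 0.50 in/h

Only the 2 blocks with intensity above φ contribute runoff: 1, 1.5 in/h.
Σ(I−φ)·Δt = d  ⇒  (1+1.5 − 2φ)·1 = 1.5
φ = (2.500 − 1.5/1) / 2 = 0.50 in/h.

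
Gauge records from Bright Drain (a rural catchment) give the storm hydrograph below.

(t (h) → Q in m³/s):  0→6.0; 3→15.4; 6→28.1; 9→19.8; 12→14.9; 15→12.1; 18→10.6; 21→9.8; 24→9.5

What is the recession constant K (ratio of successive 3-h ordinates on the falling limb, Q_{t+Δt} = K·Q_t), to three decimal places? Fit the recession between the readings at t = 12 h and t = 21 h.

Using the recession-limb readings at t = 12 h and t = 21 h: Q falls from 14.9 to 9.8 m³/s over 3 intervals.
K = (Q₂/Q₁)^(1/3) = (9.8/14.9)^(1/3) = 0.870.

K ≈ 0.870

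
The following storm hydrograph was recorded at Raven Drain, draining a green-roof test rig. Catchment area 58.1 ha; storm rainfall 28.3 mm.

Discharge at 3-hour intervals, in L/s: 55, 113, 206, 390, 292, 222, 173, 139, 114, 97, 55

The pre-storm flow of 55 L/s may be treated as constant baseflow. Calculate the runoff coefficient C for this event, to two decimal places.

C ≈ 0.82

ΣQ_DR = 1251 L/s; V = ΣQ_DR·Δt = 1.351 × 10^7 L.
Runoff depth d = V / A = 23.25 mm.
C = d / P = 23.25 / 28.3 = 0.82.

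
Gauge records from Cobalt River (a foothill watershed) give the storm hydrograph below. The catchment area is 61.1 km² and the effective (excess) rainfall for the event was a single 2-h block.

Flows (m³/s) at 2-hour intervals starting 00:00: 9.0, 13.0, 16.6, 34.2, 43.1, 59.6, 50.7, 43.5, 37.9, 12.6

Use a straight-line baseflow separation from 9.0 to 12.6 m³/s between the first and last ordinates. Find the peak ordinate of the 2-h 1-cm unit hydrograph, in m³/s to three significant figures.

Direct runoff: 0.00, 3.60, 6.80, 24.00, 32.50, 48.60, 39.30, 31.70, 25.70, 0.00 m³/s; ΣQ_DR = 212.2 m³/s, peak = 48.60 m³/s.
Runoff depth d = ΣQ_DR·Δt / A = 212.2 × 7200 / (61.1 km²) = 25.01 mm.
The 1-cm UH is the DRH scaled by (10 mm)/d, so U_p = 48.60 × 10/25.01 = 19.4 m³/s.

U_p ≈ 19.4 m³/s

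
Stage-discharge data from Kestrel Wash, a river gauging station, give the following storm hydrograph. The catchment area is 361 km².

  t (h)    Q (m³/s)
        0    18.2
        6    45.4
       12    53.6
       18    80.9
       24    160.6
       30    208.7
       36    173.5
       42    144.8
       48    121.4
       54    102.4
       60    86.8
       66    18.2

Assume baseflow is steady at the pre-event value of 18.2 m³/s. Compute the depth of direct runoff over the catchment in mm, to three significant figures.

Direct runoff: 0.0, 27.2, 35.4, 62.7, 142.4, 190.5, 155.3, 126.6, 103.2, 84.2, 68.6, 0.0 m³/s; ΣQ_DR = 996.1 m³/s.
V = ΣQ_DR · Δt = 996.1 × 21600 s = 2.152 × 10^7 m³.
Over A = 361 km², depth = V / A = 59.6 mm.

d ≈ 59.6 mm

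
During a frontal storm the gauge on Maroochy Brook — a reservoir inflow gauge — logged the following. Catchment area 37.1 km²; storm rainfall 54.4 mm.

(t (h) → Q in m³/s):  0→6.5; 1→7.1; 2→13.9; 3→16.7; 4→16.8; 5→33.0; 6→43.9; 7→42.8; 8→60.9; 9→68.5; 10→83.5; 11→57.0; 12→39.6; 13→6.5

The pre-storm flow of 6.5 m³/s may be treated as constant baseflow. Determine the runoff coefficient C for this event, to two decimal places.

C ≈ 0.72

ΣQ_DR = 405.7 m³/s; V = ΣQ_DR·Δt = 1.461 × 10^6 m³.
Runoff depth d = V / A = 39.37 mm.
C = d / P = 39.37 / 54.4 = 0.72.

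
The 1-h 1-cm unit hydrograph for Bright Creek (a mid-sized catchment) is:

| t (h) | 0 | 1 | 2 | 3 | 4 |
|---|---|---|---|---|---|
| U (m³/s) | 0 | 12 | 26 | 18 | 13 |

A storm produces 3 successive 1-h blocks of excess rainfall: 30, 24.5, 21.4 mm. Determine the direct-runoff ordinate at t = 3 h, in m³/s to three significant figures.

By discrete convolution, Q_j = Σ (P_i / 10 mm) · U_{j−i}.
At t = 3 h (j=3): Q = (30/10)·18 + (24.5/10)·26 + (21.4/10)·12 = 143 m³/s.

Q ≈ 143 m³/s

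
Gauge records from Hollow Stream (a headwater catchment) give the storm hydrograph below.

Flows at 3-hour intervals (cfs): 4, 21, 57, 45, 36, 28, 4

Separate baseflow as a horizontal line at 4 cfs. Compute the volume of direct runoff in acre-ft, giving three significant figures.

Direct-runoff ordinates (Q − Q_b): 0.0, 17.0, 53.0, 41.0, 32.0, 24.0, 0.0 cfs.
ΣQ_DR = 167.0 cfs.
With Δt = 3 h = 10800 s, V = ΣQ_DR · Δt = 167.0 × 10800 = 1.80 × 10^6 ft³ = 41.4 acre-ft.

V ≈ 41.4 acre-ft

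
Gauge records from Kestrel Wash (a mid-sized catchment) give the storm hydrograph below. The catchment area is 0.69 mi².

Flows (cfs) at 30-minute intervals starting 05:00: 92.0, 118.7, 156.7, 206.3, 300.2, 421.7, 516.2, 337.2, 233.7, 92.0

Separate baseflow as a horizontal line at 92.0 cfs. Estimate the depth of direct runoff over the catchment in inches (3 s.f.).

d ≈ 1.75 in

Direct runoff: 0.0, 26.7, 64.7, 114.3, 208.2, 329.7, 424.2, 245.2, 141.7, 0.0 cfs; ΣQ_DR = 1555 cfs.
V = ΣQ_DR · Δt = 1555 × 1800 s = 2.798 × 10^6 ft³.
Over A = 0.69 mi², depth = V / A = 1.75 in.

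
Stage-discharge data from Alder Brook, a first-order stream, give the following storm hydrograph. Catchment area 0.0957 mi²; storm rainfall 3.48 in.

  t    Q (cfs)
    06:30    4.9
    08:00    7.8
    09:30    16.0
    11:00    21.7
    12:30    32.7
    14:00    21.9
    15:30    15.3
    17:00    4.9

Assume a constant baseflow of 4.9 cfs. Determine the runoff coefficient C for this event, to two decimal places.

ΣQ_DR = 86.00 cfs; V = ΣQ_DR·Δt = 4.644 × 10^5 ft³.
Runoff depth d = V / A = 2.089 in.
C = d / P = 2.089 / 3.48 = 0.60.

C ≈ 0.60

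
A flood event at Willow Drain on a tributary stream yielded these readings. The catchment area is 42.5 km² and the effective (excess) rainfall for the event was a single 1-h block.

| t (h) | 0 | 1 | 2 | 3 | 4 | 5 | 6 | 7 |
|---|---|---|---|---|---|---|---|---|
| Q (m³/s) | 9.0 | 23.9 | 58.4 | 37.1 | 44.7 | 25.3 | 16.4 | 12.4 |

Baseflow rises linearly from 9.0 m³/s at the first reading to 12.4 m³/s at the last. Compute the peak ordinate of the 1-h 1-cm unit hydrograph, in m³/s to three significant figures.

Direct runoff: 0.00, 14.41, 48.43, 26.64, 33.76, 13.87, 4.49, 0.00 m³/s; ΣQ_DR = 141.6 m³/s, peak = 48.43 m³/s.
Runoff depth d = ΣQ_DR·Δt / A = 141.6 × 3600 / (42.5 km²) = 11.99 mm.
The 1-cm UH is the DRH scaled by (10 mm)/d, so U_p = 48.43 × 10/11.99 = 40.4 m³/s.

U_p ≈ 40.4 m³/s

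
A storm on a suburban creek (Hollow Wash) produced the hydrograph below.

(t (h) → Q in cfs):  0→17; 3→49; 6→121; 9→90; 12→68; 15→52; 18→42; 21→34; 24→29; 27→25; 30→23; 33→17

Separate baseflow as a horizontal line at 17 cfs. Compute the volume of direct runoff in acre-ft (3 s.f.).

Direct-runoff ordinates (Q − Q_b): 0.0, 32.0, 104.0, 73.0, 51.0, 35.0, 25.0, 17.0, 12.0, 8.0, 6.0, 0.0 cfs.
ΣQ_DR = 363.0 cfs.
With Δt = 3 h = 10800 s, V = ΣQ_DR · Δt = 363.0 × 10800 = 3.92 × 10^6 ft³ = 90.0 acre-ft.

V ≈ 90.0 acre-ft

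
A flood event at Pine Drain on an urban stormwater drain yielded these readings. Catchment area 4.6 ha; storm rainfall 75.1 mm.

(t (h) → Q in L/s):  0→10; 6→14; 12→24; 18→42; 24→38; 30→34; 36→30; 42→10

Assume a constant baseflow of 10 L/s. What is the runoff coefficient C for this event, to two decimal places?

C ≈ 0.76

ΣQ_DR = 122.0 L/s; V = ΣQ_DR·Δt = 2.635 × 10^6 L.
Runoff depth d = V / A = 57.29 mm.
C = d / P = 57.29 / 75.1 = 0.76.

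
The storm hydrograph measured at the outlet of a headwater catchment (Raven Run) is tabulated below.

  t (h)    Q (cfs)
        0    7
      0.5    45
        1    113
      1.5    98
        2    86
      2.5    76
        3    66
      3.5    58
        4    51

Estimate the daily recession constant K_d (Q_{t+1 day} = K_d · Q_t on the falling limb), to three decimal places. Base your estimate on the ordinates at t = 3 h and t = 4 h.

Between t = 3 h and t = 4 h the flow falls from 66 to 51 cfs over 2×0.5 h = 1 h.
Per-interval ratio K = (51/66)^(1/2) = 0.8790; K_d = K^(24/0.5) = 0.002.

K_d ≈ 0.002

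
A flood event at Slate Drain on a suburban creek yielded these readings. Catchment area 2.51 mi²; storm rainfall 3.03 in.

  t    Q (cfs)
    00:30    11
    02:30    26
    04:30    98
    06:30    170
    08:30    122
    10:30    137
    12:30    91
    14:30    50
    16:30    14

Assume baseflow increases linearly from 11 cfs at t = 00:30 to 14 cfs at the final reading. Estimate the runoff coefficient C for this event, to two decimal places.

ΣQ_DR = 606.5 cfs; V = ΣQ_DR·Δt = 4.367 × 10^6 ft³.
Runoff depth d = V / A = 0.7489 in.
C = d / P = 0.7489 / 3.03 = 0.25.

C ≈ 0.25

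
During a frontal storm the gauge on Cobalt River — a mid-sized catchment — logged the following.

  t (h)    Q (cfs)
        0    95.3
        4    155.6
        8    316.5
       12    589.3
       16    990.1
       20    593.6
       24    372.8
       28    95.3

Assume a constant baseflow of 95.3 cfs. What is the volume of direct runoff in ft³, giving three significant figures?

Direct-runoff ordinates (Q − Q_b): 0.0, 60.3, 221.2, 494.0, 894.8, 498.3, 277.5, 0.0 cfs.
ΣQ_DR = 2446 cfs.
With Δt = 4 h = 14400 s, V = ΣQ_DR · Δt = 2446 × 14400 = 3.52 × 10^7 ft³.

V ≈ 3.52 × 10^7 ft³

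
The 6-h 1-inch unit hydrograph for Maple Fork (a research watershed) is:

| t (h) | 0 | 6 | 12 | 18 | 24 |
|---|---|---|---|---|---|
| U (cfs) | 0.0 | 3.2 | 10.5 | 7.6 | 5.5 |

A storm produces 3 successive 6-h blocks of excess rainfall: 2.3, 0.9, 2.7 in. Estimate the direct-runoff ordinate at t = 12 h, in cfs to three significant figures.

By discrete convolution, Q_j = Σ (P_i / 1 in) · U_{j−i}.
At t = 12 h (j=2): Q = (2.3/1)·10.5 + (0.9/1)·3.2 + (2.7/1)·0.0 = 27.0 cfs.

Q ≈ 27.0 cfs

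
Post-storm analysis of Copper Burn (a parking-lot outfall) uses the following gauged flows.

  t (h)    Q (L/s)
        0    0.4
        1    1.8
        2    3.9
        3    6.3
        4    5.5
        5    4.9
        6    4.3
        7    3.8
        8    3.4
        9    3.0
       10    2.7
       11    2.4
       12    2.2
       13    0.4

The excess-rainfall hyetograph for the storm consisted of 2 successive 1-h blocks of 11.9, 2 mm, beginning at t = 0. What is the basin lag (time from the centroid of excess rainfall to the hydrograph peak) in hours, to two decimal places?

t_L ≈ 2.36 h

Centroid of excess rainfall: t_c = Σ P_i·t̄_i / ΣP_i = 0.6439 h (block centres at 0.5, 1.5 h).
Hydrograph peak occurs at t = 3 h, so basin lag t_L = 3 − 0.6439 = 2.36 h.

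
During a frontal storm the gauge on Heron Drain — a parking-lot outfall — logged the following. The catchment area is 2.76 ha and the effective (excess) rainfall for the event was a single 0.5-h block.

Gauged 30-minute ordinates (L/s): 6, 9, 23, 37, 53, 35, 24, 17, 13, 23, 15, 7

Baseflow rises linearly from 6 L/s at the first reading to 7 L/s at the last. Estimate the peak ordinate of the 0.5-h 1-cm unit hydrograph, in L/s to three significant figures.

Direct runoff: 0.00, 2.91, 16.82, 30.73, 46.64, 28.55, 17.45, 10.36, 6.27, 16.18, 8.09, 0.00 L/s; ΣQ_DR = 184.0 L/s, peak = 46.64 L/s.
Runoff depth d = ΣQ_DR·Δt / A = 184.0 × 1800 / (2.76 ha) = 12.00 mm.
The 1-cm UH is the DRH scaled by (10 mm)/d, so U_p = 46.64 × 10/12.00 = 38.9 L/s.

U_p ≈ 38.9 L/s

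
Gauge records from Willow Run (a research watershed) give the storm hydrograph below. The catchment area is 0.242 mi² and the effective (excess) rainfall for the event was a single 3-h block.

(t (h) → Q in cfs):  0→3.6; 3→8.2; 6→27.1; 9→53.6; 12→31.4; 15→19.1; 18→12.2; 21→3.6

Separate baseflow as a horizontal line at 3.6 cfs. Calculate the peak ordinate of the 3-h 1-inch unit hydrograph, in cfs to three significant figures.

Direct runoff: 0.0, 4.6, 23.5, 50.0, 27.8, 15.5, 8.6, 0.0 cfs; ΣQ_DR = 130.0 cfs, peak = 50.0 cfs.
Runoff depth d = ΣQ_DR·Δt / A = 130.0 × 10800 / (0.242 mi²) = 2.497 in.
The 1-inch UH is the DRH scaled by (1 in)/d, so U_p = 50.0 × 1/2.497 = 20.0 cfs.

U_p ≈ 20.0 cfs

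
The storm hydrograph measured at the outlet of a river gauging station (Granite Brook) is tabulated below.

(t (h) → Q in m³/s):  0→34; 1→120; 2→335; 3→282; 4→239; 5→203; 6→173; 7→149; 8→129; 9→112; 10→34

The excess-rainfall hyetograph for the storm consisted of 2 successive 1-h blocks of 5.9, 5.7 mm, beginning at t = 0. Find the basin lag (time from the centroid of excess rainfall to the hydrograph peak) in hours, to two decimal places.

t_L ≈ 1.01 h

Centroid of excess rainfall: t_c = Σ P_i·t̄_i / ΣP_i = 0.9914 h (block centres at 0.5, 1.5 h).
Hydrograph peak occurs at t = 2 h, so basin lag t_L = 2 − 0.9914 = 1.01 h.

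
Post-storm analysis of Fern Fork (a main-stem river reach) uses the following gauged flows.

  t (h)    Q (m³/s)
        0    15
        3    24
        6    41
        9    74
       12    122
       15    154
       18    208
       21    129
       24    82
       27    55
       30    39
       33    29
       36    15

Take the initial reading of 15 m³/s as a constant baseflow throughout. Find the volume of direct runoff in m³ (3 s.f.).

Direct-runoff ordinates (Q − Q_b): 0.0, 9.0, 26.0, 59.0, 107.0, 139.0, 193.0, 114.0, 67.0, 40.0, 24.0, 14.0, 0.0 m³/s.
ΣQ_DR = 792.0 m³/s.
With Δt = 3 h = 10800 s, V = ΣQ_DR · Δt = 792.0 × 10800 = 8.55 × 10^6 m³.

V ≈ 8.55 × 10^6 m³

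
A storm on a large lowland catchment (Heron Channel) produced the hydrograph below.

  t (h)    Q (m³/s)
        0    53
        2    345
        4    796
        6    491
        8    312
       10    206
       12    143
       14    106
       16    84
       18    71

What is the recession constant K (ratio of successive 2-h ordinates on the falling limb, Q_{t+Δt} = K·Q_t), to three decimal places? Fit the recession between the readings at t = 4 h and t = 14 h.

Using the recession-limb readings at t = 4 h and t = 14 h: Q falls from 796 to 106 m³/s over 5 intervals.
K = (Q₂/Q₁)^(1/5) = (106/796)^(1/5) = 0.668.

K ≈ 0.668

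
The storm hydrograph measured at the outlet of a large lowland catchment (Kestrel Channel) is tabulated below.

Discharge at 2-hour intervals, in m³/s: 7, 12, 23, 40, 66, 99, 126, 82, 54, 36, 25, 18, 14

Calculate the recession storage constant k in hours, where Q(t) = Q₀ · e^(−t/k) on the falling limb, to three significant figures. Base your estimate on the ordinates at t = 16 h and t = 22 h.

On the falling limb, Q drops from 54 to 18 m³/s between t = 16 h and t = 22 h (Δt = 6 h).
k = −Δt / ln(Q₂/Q₁) = −6 / ln(18/54) = 5.46 h.

k ≈ 5.46 h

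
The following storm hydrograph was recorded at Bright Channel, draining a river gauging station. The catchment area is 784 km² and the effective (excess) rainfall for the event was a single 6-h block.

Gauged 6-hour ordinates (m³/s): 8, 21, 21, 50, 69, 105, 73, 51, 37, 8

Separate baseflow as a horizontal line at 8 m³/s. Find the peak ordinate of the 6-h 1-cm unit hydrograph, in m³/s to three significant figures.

U_p ≈ 97.0 m³/s

Direct runoff: 0.0, 13.0, 13.0, 42.0, 61.0, 97.0, 65.0, 43.0, 29.0, 0.0 m³/s; ΣQ_DR = 363.0 m³/s, peak = 97.0 m³/s.
Runoff depth d = ΣQ_DR·Δt / A = 363.0 × 21600 / (784 km²) = 10.00 mm.
The 1-cm UH is the DRH scaled by (10 mm)/d, so U_p = 97.0 × 10/10.00 = 97.0 m³/s.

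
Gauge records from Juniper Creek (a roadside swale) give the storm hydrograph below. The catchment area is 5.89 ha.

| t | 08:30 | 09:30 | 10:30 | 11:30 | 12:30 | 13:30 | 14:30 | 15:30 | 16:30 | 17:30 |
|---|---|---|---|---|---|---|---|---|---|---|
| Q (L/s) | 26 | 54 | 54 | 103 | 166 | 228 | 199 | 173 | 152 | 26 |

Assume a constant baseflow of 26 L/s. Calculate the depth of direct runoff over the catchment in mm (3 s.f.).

d ≈ 56.3 mm

Direct runoff: 0.0, 28.0, 28.0, 77.0, 140.0, 202.0, 173.0, 147.0, 126.0, 0.0 L/s; ΣQ_DR = 921.0 L/s.
V = ΣQ_DR · Δt = 921.0 × 3600 s = 3.316 × 10^6 L.
Over A = 5.89 ha, depth = V / A = 56.3 mm.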